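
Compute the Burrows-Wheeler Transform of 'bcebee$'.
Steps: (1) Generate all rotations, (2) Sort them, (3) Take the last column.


Rotations (sorted):
  0: $bcebee -> last char: e
  1: bcebee$ -> last char: $
  2: bee$bce -> last char: e
  3: cebee$b -> last char: b
  4: e$bcebe -> last char: e
  5: ebee$bc -> last char: c
  6: ee$bceb -> last char: b


BWT = e$ebecb


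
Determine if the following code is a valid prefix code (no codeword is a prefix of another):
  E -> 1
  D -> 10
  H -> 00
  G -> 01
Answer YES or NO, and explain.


Checking each pair (does one codeword prefix another?):
  E='1' vs D='10': prefix -- VIOLATION

NO -- this is NOT a valid prefix code. E (1) is a prefix of D (10).


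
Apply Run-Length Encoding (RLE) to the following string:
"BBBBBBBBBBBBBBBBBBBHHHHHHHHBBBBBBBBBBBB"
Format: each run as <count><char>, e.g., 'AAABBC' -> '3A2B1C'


Scanning runs left to right:
  i=0: run of 'B' x 19 -> '19B'
  i=19: run of 'H' x 8 -> '8H'
  i=27: run of 'B' x 12 -> '12B'

RLE = 19B8H12B


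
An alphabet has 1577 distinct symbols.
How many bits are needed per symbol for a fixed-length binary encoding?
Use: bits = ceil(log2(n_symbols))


log2(1577) = 10.623
Bracket: 2^10 = 1024 < 1577 <= 2^11 = 2048
So ceil(log2(1577)) = 11

bits = ceil(log2(1577)) = ceil(10.623) = 11 bits


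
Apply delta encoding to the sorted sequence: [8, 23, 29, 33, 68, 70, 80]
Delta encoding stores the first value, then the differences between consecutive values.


First value: 8
Deltas:
  23 - 8 = 15
  29 - 23 = 6
  33 - 29 = 4
  68 - 33 = 35
  70 - 68 = 2
  80 - 70 = 10


Delta encoded: [8, 15, 6, 4, 35, 2, 10]


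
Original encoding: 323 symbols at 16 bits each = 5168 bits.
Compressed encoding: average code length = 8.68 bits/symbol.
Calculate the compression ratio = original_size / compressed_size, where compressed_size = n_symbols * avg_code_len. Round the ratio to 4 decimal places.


original_size = n_symbols * orig_bits = 323 * 16 = 5168 bits
compressed_size = n_symbols * avg_code_len = 323 * 8.68 = 2803.64 bits
ratio = original_size / compressed_size = 5168 / 2803.64 = 1.8433

Compression ratio = 1.8433


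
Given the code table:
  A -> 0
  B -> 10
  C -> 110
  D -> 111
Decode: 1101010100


Decoding:
110 -> C
10 -> B
10 -> B
10 -> B
0 -> A


Result: CBBBA


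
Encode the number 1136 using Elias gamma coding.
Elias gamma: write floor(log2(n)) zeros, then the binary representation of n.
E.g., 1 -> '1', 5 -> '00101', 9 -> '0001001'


num_bits = floor(log2(1136)) + 1 = 11
leading_zeros = num_bits - 1 = 10
binary(1136) = 10001110000

Elias gamma(1136) = '0000000000' + '10001110000' = 000000000010001110000 (21 bits)


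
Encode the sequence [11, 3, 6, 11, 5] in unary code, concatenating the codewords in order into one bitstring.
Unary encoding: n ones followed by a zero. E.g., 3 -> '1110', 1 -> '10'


Encode each number as n ones followed by a terminating 0:
  11 -> 111111111110 (12 bits)
  3 -> 1110 (4 bits)
  6 -> 1111110 (7 bits)
  11 -> 111111111110 (12 bits)
  5 -> 111110 (6 bits)
Total length = 12 + 4 + 7 + 12 + 6 = 41 bits.

Unary([11, 3, 6, 11, 5]) = 11111111111011101111110111111111110111110 (41 bits)


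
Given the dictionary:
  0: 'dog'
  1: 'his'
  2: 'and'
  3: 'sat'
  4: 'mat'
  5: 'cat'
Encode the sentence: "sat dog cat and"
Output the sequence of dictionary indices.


Look up each word in the dictionary:
  'sat' -> 3
  'dog' -> 0
  'cat' -> 5
  'and' -> 2

Encoded: [3, 0, 5, 2]


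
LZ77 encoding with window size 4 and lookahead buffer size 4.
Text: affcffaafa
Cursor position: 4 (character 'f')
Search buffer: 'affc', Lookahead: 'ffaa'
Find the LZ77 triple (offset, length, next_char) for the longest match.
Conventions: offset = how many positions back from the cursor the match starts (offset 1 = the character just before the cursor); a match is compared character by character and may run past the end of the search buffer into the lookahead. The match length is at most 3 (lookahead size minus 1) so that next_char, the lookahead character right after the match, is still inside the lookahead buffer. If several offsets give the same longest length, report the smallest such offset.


Try each offset into the search buffer:
  offset=1 (pos 3, char 'c'): match length 0
  offset=2 (pos 2, char 'f'): match length 1
  offset=3 (pos 1, char 'f'): match length 2
  offset=4 (pos 0, char 'a'): match length 0
Longest match has length 2 at offset 3.
next_char = character at position 4 + 2 = 6 -> 'a'

Best match: offset=3, length=2 (matching 'ff' starting at position 1)
LZ77 triple: (3, 2, 'a')


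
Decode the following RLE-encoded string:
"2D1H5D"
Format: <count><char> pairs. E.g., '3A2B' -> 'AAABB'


Expanding each <count><char> pair:
  2D -> 'DD'
  1H -> 'H'
  5D -> 'DDDDD'

Decoded = DDHDDDDD


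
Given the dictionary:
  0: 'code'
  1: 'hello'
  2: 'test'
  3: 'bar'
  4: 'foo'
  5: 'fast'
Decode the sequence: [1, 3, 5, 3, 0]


Look up each index in the dictionary:
  1 -> 'hello'
  3 -> 'bar'
  5 -> 'fast'
  3 -> 'bar'
  0 -> 'code'

Decoded: "hello bar fast bar code"


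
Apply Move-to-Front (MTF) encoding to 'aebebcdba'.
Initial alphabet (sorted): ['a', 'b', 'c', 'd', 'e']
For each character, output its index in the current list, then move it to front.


MTF encoding:
'a': index 0 in ['a', 'b', 'c', 'd', 'e'] -> ['a', 'b', 'c', 'd', 'e']
'e': index 4 in ['a', 'b', 'c', 'd', 'e'] -> ['e', 'a', 'b', 'c', 'd']
'b': index 2 in ['e', 'a', 'b', 'c', 'd'] -> ['b', 'e', 'a', 'c', 'd']
'e': index 1 in ['b', 'e', 'a', 'c', 'd'] -> ['e', 'b', 'a', 'c', 'd']
'b': index 1 in ['e', 'b', 'a', 'c', 'd'] -> ['b', 'e', 'a', 'c', 'd']
'c': index 3 in ['b', 'e', 'a', 'c', 'd'] -> ['c', 'b', 'e', 'a', 'd']
'd': index 4 in ['c', 'b', 'e', 'a', 'd'] -> ['d', 'c', 'b', 'e', 'a']
'b': index 2 in ['d', 'c', 'b', 'e', 'a'] -> ['b', 'd', 'c', 'e', 'a']
'a': index 4 in ['b', 'd', 'c', 'e', 'a'] -> ['a', 'b', 'd', 'c', 'e']


Output: [0, 4, 2, 1, 1, 3, 4, 2, 4]


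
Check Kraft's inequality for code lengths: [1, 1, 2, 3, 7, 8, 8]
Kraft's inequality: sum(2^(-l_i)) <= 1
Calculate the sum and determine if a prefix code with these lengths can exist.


Sum = 2^(-1) + 2^(-1) + 2^(-2) + 2^(-3) + 2^(-7) + 2^(-8) + 2^(-8)
    = 0.5 + 0.5 + 0.25 + 0.125 + 0.0078125 + 0.00390625 + 0.00390625
    = 356/256 = 1.390625
Since 1.390625 > 1, Kraft's inequality is NOT satisfied.
A prefix code with these lengths CANNOT exist.

Kraft sum = 1.390625. Not satisfied.


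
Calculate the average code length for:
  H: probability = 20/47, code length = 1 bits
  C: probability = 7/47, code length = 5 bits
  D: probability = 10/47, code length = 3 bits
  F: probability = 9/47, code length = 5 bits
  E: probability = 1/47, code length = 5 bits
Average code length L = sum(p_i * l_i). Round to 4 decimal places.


Weighted contributions p_i * l_i:
  H: (20/47) * 1 = 20/47
  C: (7/47) * 5 = 35/47
  D: (10/47) * 3 = 30/47
  F: (9/47) * 5 = 45/47
  E: (1/47) * 5 = 5/47
Sum = (20 + 35 + 30 + 45 + 5)/47 = 135/47

L = 135/47 = 2.8723 bits/symbol


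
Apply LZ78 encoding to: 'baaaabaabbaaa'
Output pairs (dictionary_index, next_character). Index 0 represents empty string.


LZ78 encoding steps:
Dictionary: {0: ''}
Step 1: w='' (idx 0), next='b' -> output (0, 'b'), add 'b' as idx 1
Step 2: w='' (idx 0), next='a' -> output (0, 'a'), add 'a' as idx 2
Step 3: w='a' (idx 2), next='a' -> output (2, 'a'), add 'aa' as idx 3
Step 4: w='a' (idx 2), next='b' -> output (2, 'b'), add 'ab' as idx 4
Step 5: w='aa' (idx 3), next='b' -> output (3, 'b'), add 'aab' as idx 5
Step 6: w='b' (idx 1), next='a' -> output (1, 'a'), add 'ba' as idx 6
Step 7: w='aa' (idx 3), end of input -> output (3, '')


Encoded: [(0, 'b'), (0, 'a'), (2, 'a'), (2, 'b'), (3, 'b'), (1, 'a'), (3, '')]


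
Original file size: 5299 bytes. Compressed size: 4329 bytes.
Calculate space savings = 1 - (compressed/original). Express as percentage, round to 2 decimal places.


ratio = compressed/original = 4329/5299 = 0.816947
savings = 1 - ratio = 1 - 0.816947 = 0.183053
as a percentage: 0.183053 * 100 = 18.31%

Space savings = 1 - 4329/5299 = 18.31%


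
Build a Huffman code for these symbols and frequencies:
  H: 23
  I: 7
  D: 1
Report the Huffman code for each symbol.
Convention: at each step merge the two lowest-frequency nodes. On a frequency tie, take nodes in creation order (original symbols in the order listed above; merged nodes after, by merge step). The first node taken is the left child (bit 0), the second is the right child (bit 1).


Huffman tree construction:
Step 1: Merge D(1) + I(7) = 8
Step 2: Merge (D+I)(8) + H(23) = 31
Read each symbol's code off the tree from the root (left child = 0, right child = 1).

Codes:
  H: 1 (length 1)
  I: 01 (length 2)
  D: 00 (length 2)
Average code length: 39/31 = 1.2581 bits/symbol


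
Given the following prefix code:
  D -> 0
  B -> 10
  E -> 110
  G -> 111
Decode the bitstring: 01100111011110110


Decoding step by step:
Bits 0 -> D
Bits 110 -> E
Bits 0 -> D
Bits 111 -> G
Bits 0 -> D
Bits 111 -> G
Bits 10 -> B
Bits 110 -> E


Decoded message: DEDGDGBE


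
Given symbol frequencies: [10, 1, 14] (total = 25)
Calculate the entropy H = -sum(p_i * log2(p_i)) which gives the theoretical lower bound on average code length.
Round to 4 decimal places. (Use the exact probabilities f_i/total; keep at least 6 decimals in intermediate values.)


Per-symbol terms -p_i * log2(p_i) with p_i = f_i/25:
  p = 10/25 = 0.400000: log2(p) = -1.321928, -p*log2(p) = 0.528771
  p = 1/25 = 0.040000: log2(p) = -4.643856, -p*log2(p) = 0.185754
  p = 14/25 = 0.560000: log2(p) = -0.836501, -p*log2(p) = 0.468441
H = 0.528771 + 0.185754 + 0.468441 = 1.182966

H = 1.183 bits/symbol


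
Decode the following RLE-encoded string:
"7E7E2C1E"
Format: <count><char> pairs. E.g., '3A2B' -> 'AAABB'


Expanding each <count><char> pair:
  7E -> 'EEEEEEE'
  7E -> 'EEEEEEE'
  2C -> 'CC'
  1E -> 'E'

Decoded = EEEEEEEEEEEEEECCE


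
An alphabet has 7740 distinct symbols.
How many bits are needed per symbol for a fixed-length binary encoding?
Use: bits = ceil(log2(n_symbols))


log2(7740) = 12.9181
Bracket: 2^12 = 4096 < 7740 <= 2^13 = 8192
So ceil(log2(7740)) = 13

bits = ceil(log2(7740)) = ceil(12.9181) = 13 bits


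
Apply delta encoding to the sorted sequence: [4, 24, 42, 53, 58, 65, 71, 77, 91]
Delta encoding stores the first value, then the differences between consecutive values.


First value: 4
Deltas:
  24 - 4 = 20
  42 - 24 = 18
  53 - 42 = 11
  58 - 53 = 5
  65 - 58 = 7
  71 - 65 = 6
  77 - 71 = 6
  91 - 77 = 14


Delta encoded: [4, 20, 18, 11, 5, 7, 6, 6, 14]


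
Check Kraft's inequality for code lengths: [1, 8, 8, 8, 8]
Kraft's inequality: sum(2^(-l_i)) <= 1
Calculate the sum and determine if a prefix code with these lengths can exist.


Sum = 2^(-1) + 2^(-8) + 2^(-8) + 2^(-8) + 2^(-8)
    = 0.5 + 0.00390625 + 0.00390625 + 0.00390625 + 0.00390625
    = 132/256 = 0.515625
Since 0.515625 <= 1, Kraft's inequality IS satisfied.
A prefix code with these lengths CAN exist.

Kraft sum = 0.515625. Satisfied.


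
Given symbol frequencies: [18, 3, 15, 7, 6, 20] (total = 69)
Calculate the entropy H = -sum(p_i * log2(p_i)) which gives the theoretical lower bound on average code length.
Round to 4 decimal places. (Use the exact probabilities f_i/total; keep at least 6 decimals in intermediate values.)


Per-symbol terms -p_i * log2(p_i) with p_i = f_i/69:
  p = 18/69 = 0.260870: log2(p) = -1.938599, -p*log2(p) = 0.505722
  p = 3/69 = 0.043478: log2(p) = -4.523562, -p*log2(p) = 0.196677
  p = 15/69 = 0.217391: log2(p) = -2.201634, -p*log2(p) = 0.478616
  p = 7/69 = 0.101449: log2(p) = -3.301170, -p*log2(p) = 0.334901
  p = 6/69 = 0.086957: log2(p) = -3.523562, -p*log2(p) = 0.306397
  p = 20/69 = 0.289855: log2(p) = -1.786596, -p*log2(p) = 0.517854
H = 0.505722 + 0.196677 + 0.478616 + 0.334901 + 0.306397 + 0.517854 = 2.340167

H = 2.3402 bits/symbol


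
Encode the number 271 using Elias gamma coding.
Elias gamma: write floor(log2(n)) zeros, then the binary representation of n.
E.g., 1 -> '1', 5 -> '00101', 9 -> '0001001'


num_bits = floor(log2(271)) + 1 = 9
leading_zeros = num_bits - 1 = 8
binary(271) = 100001111

Elias gamma(271) = '00000000' + '100001111' = 00000000100001111 (17 bits)


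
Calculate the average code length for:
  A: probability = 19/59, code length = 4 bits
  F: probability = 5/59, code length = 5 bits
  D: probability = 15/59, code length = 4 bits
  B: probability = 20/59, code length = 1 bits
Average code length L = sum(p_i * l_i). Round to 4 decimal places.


Weighted contributions p_i * l_i:
  A: (19/59) * 4 = 76/59
  F: (5/59) * 5 = 25/59
  D: (15/59) * 4 = 60/59
  B: (20/59) * 1 = 20/59
Sum = (76 + 25 + 60 + 20)/59 = 181/59

L = 181/59 = 3.0678 bits/symbol


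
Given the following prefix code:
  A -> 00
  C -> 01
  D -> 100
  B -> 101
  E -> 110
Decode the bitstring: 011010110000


Decoding step by step:
Bits 01 -> C
Bits 101 -> B
Bits 01 -> C
Bits 100 -> D
Bits 00 -> A


Decoded message: CBCDA


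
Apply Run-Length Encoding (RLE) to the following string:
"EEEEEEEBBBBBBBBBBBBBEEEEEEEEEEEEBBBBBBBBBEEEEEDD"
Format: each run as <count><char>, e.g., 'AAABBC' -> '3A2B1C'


Scanning runs left to right:
  i=0: run of 'E' x 7 -> '7E'
  i=7: run of 'B' x 13 -> '13B'
  i=20: run of 'E' x 12 -> '12E'
  i=32: run of 'B' x 9 -> '9B'
  i=41: run of 'E' x 5 -> '5E'
  i=46: run of 'D' x 2 -> '2D'

RLE = 7E13B12E9B5E2D


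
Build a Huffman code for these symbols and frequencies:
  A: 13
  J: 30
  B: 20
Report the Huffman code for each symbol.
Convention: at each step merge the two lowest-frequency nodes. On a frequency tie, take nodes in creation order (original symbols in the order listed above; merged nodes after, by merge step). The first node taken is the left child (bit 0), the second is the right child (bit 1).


Huffman tree construction:
Step 1: Merge A(13) + B(20) = 33
Step 2: Merge J(30) + (A+B)(33) = 63
Read each symbol's code off the tree from the root (left child = 0, right child = 1).

Codes:
  A: 10 (length 2)
  J: 0 (length 1)
  B: 11 (length 2)
Average code length: 96/63 = 1.5238 bits/symbol


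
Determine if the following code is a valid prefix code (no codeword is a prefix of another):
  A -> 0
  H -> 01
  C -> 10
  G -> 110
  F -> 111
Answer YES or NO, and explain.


Checking each pair (does one codeword prefix another?):
  A='0' vs H='01': prefix -- VIOLATION

NO -- this is NOT a valid prefix code. A (0) is a prefix of H (01).


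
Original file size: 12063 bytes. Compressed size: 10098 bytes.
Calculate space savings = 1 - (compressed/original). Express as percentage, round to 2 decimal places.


ratio = compressed/original = 10098/12063 = 0.837105
savings = 1 - ratio = 1 - 0.837105 = 0.162895
as a percentage: 0.162895 * 100 = 16.29%

Space savings = 1 - 10098/12063 = 16.29%


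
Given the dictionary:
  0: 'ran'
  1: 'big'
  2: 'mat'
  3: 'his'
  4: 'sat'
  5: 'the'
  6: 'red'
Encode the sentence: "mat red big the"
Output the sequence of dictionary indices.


Look up each word in the dictionary:
  'mat' -> 2
  'red' -> 6
  'big' -> 1
  'the' -> 5

Encoded: [2, 6, 1, 5]


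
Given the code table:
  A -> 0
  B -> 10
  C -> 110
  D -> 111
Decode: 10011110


Decoding:
10 -> B
0 -> A
111 -> D
10 -> B


Result: BADB


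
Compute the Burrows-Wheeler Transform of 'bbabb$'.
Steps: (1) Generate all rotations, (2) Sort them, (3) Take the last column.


Rotations (sorted):
  0: $bbabb -> last char: b
  1: abb$bb -> last char: b
  2: b$bbab -> last char: b
  3: babb$b -> last char: b
  4: bb$bba -> last char: a
  5: bbabb$ -> last char: $


BWT = bbbba$


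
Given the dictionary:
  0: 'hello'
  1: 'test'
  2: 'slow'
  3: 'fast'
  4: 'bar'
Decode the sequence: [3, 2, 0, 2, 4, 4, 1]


Look up each index in the dictionary:
  3 -> 'fast'
  2 -> 'slow'
  0 -> 'hello'
  2 -> 'slow'
  4 -> 'bar'
  4 -> 'bar'
  1 -> 'test'

Decoded: "fast slow hello slow bar bar test"


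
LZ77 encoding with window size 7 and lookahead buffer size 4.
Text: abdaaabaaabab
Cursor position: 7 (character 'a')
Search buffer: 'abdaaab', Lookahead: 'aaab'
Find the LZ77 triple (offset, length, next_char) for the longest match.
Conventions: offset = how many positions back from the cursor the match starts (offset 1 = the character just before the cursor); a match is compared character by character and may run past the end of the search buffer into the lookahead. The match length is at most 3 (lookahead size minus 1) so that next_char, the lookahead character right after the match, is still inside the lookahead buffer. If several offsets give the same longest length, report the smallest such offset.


Try each offset into the search buffer:
  offset=1 (pos 6, char 'b'): match length 0
  offset=2 (pos 5, char 'a'): match length 1
  offset=3 (pos 4, char 'a'): match length 2
  offset=4 (pos 3, char 'a'): match length 3
  offset=5 (pos 2, char 'd'): match length 0
  offset=6 (pos 1, char 'b'): match length 0
  offset=7 (pos 0, char 'a'): match length 1
Longest match has length 3 at offset 4.
next_char = character at position 7 + 3 = 10 -> 'b'

Best match: offset=4, length=3 (matching 'aaa' starting at position 3)
LZ77 triple: (4, 3, 'b')


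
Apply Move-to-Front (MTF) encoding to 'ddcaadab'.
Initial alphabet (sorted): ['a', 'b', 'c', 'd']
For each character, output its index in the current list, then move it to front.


MTF encoding:
'd': index 3 in ['a', 'b', 'c', 'd'] -> ['d', 'a', 'b', 'c']
'd': index 0 in ['d', 'a', 'b', 'c'] -> ['d', 'a', 'b', 'c']
'c': index 3 in ['d', 'a', 'b', 'c'] -> ['c', 'd', 'a', 'b']
'a': index 2 in ['c', 'd', 'a', 'b'] -> ['a', 'c', 'd', 'b']
'a': index 0 in ['a', 'c', 'd', 'b'] -> ['a', 'c', 'd', 'b']
'd': index 2 in ['a', 'c', 'd', 'b'] -> ['d', 'a', 'c', 'b']
'a': index 1 in ['d', 'a', 'c', 'b'] -> ['a', 'd', 'c', 'b']
'b': index 3 in ['a', 'd', 'c', 'b'] -> ['b', 'a', 'd', 'c']


Output: [3, 0, 3, 2, 0, 2, 1, 3]


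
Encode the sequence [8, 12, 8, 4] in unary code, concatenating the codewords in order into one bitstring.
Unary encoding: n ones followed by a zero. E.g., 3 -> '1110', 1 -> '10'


Encode each number as n ones followed by a terminating 0:
  8 -> 111111110 (9 bits)
  12 -> 1111111111110 (13 bits)
  8 -> 111111110 (9 bits)
  4 -> 11110 (5 bits)
Total length = 9 + 13 + 9 + 5 = 36 bits.

Unary([8, 12, 8, 4]) = 111111110111111111111011111111011110 (36 bits)


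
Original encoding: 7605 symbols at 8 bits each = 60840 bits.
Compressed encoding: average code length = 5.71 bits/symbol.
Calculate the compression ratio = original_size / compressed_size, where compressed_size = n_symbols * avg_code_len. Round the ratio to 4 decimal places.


original_size = n_symbols * orig_bits = 7605 * 8 = 60840 bits
compressed_size = n_symbols * avg_code_len = 7605 * 5.71 = 43424.55 bits
ratio = original_size / compressed_size = 60840 / 43424.55 = 1.4011

Compression ratio = 1.4011


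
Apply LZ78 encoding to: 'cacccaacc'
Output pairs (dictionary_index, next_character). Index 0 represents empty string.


LZ78 encoding steps:
Dictionary: {0: ''}
Step 1: w='' (idx 0), next='c' -> output (0, 'c'), add 'c' as idx 1
Step 2: w='' (idx 0), next='a' -> output (0, 'a'), add 'a' as idx 2
Step 3: w='c' (idx 1), next='c' -> output (1, 'c'), add 'cc' as idx 3
Step 4: w='c' (idx 1), next='a' -> output (1, 'a'), add 'ca' as idx 4
Step 5: w='a' (idx 2), next='c' -> output (2, 'c'), add 'ac' as idx 5
Step 6: w='c' (idx 1), end of input -> output (1, '')


Encoded: [(0, 'c'), (0, 'a'), (1, 'c'), (1, 'a'), (2, 'c'), (1, '')]


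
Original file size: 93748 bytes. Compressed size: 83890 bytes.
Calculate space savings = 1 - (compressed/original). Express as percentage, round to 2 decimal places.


ratio = compressed/original = 83890/93748 = 0.894846
savings = 1 - ratio = 1 - 0.894846 = 0.105154
as a percentage: 0.105154 * 100 = 10.52%

Space savings = 1 - 83890/93748 = 10.52%


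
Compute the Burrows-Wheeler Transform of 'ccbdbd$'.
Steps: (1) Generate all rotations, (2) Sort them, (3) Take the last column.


Rotations (sorted):
  0: $ccbdbd -> last char: d
  1: bd$ccbd -> last char: d
  2: bdbd$cc -> last char: c
  3: cbdbd$c -> last char: c
  4: ccbdbd$ -> last char: $
  5: d$ccbdb -> last char: b
  6: dbd$ccb -> last char: b


BWT = ddcc$bb


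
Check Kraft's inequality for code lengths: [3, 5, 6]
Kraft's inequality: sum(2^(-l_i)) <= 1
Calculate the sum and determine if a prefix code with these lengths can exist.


Sum = 2^(-3) + 2^(-5) + 2^(-6)
    = 0.125 + 0.03125 + 0.015625
    = 11/64 = 0.171875
Since 0.171875 <= 1, Kraft's inequality IS satisfied.
A prefix code with these lengths CAN exist.

Kraft sum = 0.171875. Satisfied.


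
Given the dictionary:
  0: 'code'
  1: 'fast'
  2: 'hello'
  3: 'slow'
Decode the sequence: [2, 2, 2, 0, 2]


Look up each index in the dictionary:
  2 -> 'hello'
  2 -> 'hello'
  2 -> 'hello'
  0 -> 'code'
  2 -> 'hello'

Decoded: "hello hello hello code hello"


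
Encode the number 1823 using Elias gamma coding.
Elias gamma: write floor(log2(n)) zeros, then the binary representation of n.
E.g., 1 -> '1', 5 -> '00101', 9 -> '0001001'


num_bits = floor(log2(1823)) + 1 = 11
leading_zeros = num_bits - 1 = 10
binary(1823) = 11100011111

Elias gamma(1823) = '0000000000' + '11100011111' = 000000000011100011111 (21 bits)


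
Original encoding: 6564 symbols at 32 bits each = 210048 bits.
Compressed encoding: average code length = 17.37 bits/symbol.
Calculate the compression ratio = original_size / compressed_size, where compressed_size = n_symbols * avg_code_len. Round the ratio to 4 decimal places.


original_size = n_symbols * orig_bits = 6564 * 32 = 210048 bits
compressed_size = n_symbols * avg_code_len = 6564 * 17.37 = 114016.68 bits
ratio = original_size / compressed_size = 210048 / 114016.68 = 1.8423

Compression ratio = 1.8423


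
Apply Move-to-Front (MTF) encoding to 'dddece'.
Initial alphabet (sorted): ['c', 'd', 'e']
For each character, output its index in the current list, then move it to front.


MTF encoding:
'd': index 1 in ['c', 'd', 'e'] -> ['d', 'c', 'e']
'd': index 0 in ['d', 'c', 'e'] -> ['d', 'c', 'e']
'd': index 0 in ['d', 'c', 'e'] -> ['d', 'c', 'e']
'e': index 2 in ['d', 'c', 'e'] -> ['e', 'd', 'c']
'c': index 2 in ['e', 'd', 'c'] -> ['c', 'e', 'd']
'e': index 1 in ['c', 'e', 'd'] -> ['e', 'c', 'd']


Output: [1, 0, 0, 2, 2, 1]


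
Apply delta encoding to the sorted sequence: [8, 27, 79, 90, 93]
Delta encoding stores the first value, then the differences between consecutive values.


First value: 8
Deltas:
  27 - 8 = 19
  79 - 27 = 52
  90 - 79 = 11
  93 - 90 = 3


Delta encoded: [8, 19, 52, 11, 3]


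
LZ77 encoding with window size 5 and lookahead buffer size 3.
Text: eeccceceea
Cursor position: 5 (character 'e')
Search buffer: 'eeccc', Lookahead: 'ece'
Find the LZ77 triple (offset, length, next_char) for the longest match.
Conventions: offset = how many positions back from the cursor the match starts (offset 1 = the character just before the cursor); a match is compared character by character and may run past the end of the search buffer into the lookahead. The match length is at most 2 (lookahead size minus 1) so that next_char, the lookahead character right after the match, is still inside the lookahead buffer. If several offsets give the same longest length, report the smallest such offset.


Try each offset into the search buffer:
  offset=1 (pos 4, char 'c'): match length 0
  offset=2 (pos 3, char 'c'): match length 0
  offset=3 (pos 2, char 'c'): match length 0
  offset=4 (pos 1, char 'e'): match length 2
  offset=5 (pos 0, char 'e'): match length 1
Longest match has length 2 at offset 4.
next_char = character at position 5 + 2 = 7 -> 'e'

Best match: offset=4, length=2 (matching 'ec' starting at position 1)
LZ77 triple: (4, 2, 'e')


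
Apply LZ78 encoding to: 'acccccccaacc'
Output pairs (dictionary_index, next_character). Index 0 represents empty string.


LZ78 encoding steps:
Dictionary: {0: ''}
Step 1: w='' (idx 0), next='a' -> output (0, 'a'), add 'a' as idx 1
Step 2: w='' (idx 0), next='c' -> output (0, 'c'), add 'c' as idx 2
Step 3: w='c' (idx 2), next='c' -> output (2, 'c'), add 'cc' as idx 3
Step 4: w='cc' (idx 3), next='c' -> output (3, 'c'), add 'ccc' as idx 4
Step 5: w='c' (idx 2), next='a' -> output (2, 'a'), add 'ca' as idx 5
Step 6: w='a' (idx 1), next='c' -> output (1, 'c'), add 'ac' as idx 6
Step 7: w='c' (idx 2), end of input -> output (2, '')


Encoded: [(0, 'a'), (0, 'c'), (2, 'c'), (3, 'c'), (2, 'a'), (1, 'c'), (2, '')]


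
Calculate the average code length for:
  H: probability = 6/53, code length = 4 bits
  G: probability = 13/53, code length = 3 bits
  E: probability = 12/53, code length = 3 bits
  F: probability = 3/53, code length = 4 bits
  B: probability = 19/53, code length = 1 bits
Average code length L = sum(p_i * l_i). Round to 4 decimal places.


Weighted contributions p_i * l_i:
  H: (6/53) * 4 = 24/53
  G: (13/53) * 3 = 39/53
  E: (12/53) * 3 = 36/53
  F: (3/53) * 4 = 12/53
  B: (19/53) * 1 = 19/53
Sum = (24 + 39 + 36 + 12 + 19)/53 = 130/53

L = 130/53 = 2.4528 bits/symbol


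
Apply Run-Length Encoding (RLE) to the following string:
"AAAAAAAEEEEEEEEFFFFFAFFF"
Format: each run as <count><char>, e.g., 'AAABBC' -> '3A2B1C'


Scanning runs left to right:
  i=0: run of 'A' x 7 -> '7A'
  i=7: run of 'E' x 8 -> '8E'
  i=15: run of 'F' x 5 -> '5F'
  i=20: run of 'A' x 1 -> '1A'
  i=21: run of 'F' x 3 -> '3F'

RLE = 7A8E5F1A3F


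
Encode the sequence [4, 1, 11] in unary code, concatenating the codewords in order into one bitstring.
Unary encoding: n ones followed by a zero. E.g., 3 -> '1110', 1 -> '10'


Encode each number as n ones followed by a terminating 0:
  4 -> 11110 (5 bits)
  1 -> 10 (2 bits)
  11 -> 111111111110 (12 bits)
Total length = 5 + 2 + 12 = 19 bits.

Unary([4, 1, 11]) = 1111010111111111110 (19 bits)


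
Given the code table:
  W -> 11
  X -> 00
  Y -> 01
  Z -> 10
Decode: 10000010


Decoding:
10 -> Z
00 -> X
00 -> X
10 -> Z


Result: ZXXZ


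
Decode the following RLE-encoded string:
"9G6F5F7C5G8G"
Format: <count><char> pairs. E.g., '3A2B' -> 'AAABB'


Expanding each <count><char> pair:
  9G -> 'GGGGGGGGG'
  6F -> 'FFFFFF'
  5F -> 'FFFFF'
  7C -> 'CCCCCCC'
  5G -> 'GGGGG'
  8G -> 'GGGGGGGG'

Decoded = GGGGGGGGGFFFFFFFFFFFCCCCCCCGGGGGGGGGGGGG


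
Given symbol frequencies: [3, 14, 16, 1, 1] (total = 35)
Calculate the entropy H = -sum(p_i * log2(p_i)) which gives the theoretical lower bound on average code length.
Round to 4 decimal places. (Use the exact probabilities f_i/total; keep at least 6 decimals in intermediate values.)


Per-symbol terms -p_i * log2(p_i) with p_i = f_i/35:
  p = 3/35 = 0.085714: log2(p) = -3.544321, -p*log2(p) = 0.303799
  p = 14/35 = 0.400000: log2(p) = -1.321928, -p*log2(p) = 0.528771
  p = 16/35 = 0.457143: log2(p) = -1.129283, -p*log2(p) = 0.516244
  p = 1/35 = 0.028571: log2(p) = -5.129283, -p*log2(p) = 0.146551
  p = 1/35 = 0.028571: log2(p) = -5.129283, -p*log2(p) = 0.146551
H = 0.303799 + 0.528771 + 0.516244 + 0.146551 + 0.146551 = 1.641916

H = 1.6419 bits/symbol


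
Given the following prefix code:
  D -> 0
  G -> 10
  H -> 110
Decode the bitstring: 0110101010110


Decoding step by step:
Bits 0 -> D
Bits 110 -> H
Bits 10 -> G
Bits 10 -> G
Bits 10 -> G
Bits 110 -> H


Decoded message: DHGGGH


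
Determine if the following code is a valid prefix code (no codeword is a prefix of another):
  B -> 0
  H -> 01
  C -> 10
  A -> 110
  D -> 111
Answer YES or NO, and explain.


Checking each pair (does one codeword prefix another?):
  B='0' vs H='01': prefix -- VIOLATION

NO -- this is NOT a valid prefix code. B (0) is a prefix of H (01).


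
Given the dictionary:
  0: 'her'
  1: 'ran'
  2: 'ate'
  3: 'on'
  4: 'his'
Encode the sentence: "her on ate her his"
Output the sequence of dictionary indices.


Look up each word in the dictionary:
  'her' -> 0
  'on' -> 3
  'ate' -> 2
  'her' -> 0
  'his' -> 4

Encoded: [0, 3, 2, 0, 4]


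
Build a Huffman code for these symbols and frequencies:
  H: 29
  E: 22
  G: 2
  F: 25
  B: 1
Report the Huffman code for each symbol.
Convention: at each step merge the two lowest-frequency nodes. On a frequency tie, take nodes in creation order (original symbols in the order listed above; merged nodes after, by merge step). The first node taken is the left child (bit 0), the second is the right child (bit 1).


Huffman tree construction:
Step 1: Merge B(1) + G(2) = 3
Step 2: Merge (B+G)(3) + E(22) = 25
Step 3: Merge F(25) + ((B+G)+E)(25) = 50
Step 4: Merge H(29) + (F+((B+G)+E))(50) = 79
Read each symbol's code off the tree from the root (left child = 0, right child = 1).

Codes:
  H: 0 (length 1)
  E: 111 (length 3)
  G: 1101 (length 4)
  F: 10 (length 2)
  B: 1100 (length 4)
Average code length: 157/79 = 1.9873 bits/symbol


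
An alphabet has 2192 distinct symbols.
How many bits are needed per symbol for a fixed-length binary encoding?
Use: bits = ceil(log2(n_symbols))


log2(2192) = 11.098
Bracket: 2^11 = 2048 < 2192 <= 2^12 = 4096
So ceil(log2(2192)) = 12

bits = ceil(log2(2192)) = ceil(11.098) = 12 bits


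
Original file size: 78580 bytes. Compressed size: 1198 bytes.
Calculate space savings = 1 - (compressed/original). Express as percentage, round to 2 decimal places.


ratio = compressed/original = 1198/78580 = 0.015246
savings = 1 - ratio = 1 - 0.015246 = 0.984754
as a percentage: 0.984754 * 100 = 98.48%

Space savings = 1 - 1198/78580 = 98.48%


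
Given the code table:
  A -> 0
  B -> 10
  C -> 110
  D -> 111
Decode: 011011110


Decoding:
0 -> A
110 -> C
111 -> D
10 -> B


Result: ACDB


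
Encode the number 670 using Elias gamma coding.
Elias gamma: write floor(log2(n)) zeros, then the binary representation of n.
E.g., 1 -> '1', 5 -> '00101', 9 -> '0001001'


num_bits = floor(log2(670)) + 1 = 10
leading_zeros = num_bits - 1 = 9
binary(670) = 1010011110

Elias gamma(670) = '000000000' + '1010011110' = 0000000001010011110 (19 bits)


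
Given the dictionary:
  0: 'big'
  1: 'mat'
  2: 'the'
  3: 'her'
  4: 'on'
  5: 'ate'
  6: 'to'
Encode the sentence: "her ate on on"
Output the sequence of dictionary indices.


Look up each word in the dictionary:
  'her' -> 3
  'ate' -> 5
  'on' -> 4
  'on' -> 4

Encoded: [3, 5, 4, 4]


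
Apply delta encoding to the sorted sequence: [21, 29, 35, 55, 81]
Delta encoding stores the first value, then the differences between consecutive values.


First value: 21
Deltas:
  29 - 21 = 8
  35 - 29 = 6
  55 - 35 = 20
  81 - 55 = 26


Delta encoded: [21, 8, 6, 20, 26]


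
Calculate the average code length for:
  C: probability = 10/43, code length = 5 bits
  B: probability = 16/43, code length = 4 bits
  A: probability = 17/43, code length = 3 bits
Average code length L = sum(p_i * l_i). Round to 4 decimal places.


Weighted contributions p_i * l_i:
  C: (10/43) * 5 = 50/43
  B: (16/43) * 4 = 64/43
  A: (17/43) * 3 = 51/43
Sum = (50 + 64 + 51)/43 = 165/43

L = 165/43 = 3.8372 bits/symbol


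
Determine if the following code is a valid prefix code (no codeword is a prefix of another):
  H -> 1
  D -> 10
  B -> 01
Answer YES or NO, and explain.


Checking each pair (does one codeword prefix another?):
  H='1' vs D='10': prefix -- VIOLATION

NO -- this is NOT a valid prefix code. H (1) is a prefix of D (10).


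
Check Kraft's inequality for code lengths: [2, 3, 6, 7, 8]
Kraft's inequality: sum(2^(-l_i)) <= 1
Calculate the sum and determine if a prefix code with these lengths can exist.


Sum = 2^(-2) + 2^(-3) + 2^(-6) + 2^(-7) + 2^(-8)
    = 0.25 + 0.125 + 0.015625 + 0.0078125 + 0.00390625
    = 103/256 = 0.40234375
Since 0.40234375 <= 1, Kraft's inequality IS satisfied.
A prefix code with these lengths CAN exist.

Kraft sum = 0.40234375. Satisfied.


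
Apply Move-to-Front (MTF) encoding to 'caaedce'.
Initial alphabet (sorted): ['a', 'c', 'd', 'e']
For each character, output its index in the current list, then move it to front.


MTF encoding:
'c': index 1 in ['a', 'c', 'd', 'e'] -> ['c', 'a', 'd', 'e']
'a': index 1 in ['c', 'a', 'd', 'e'] -> ['a', 'c', 'd', 'e']
'a': index 0 in ['a', 'c', 'd', 'e'] -> ['a', 'c', 'd', 'e']
'e': index 3 in ['a', 'c', 'd', 'e'] -> ['e', 'a', 'c', 'd']
'd': index 3 in ['e', 'a', 'c', 'd'] -> ['d', 'e', 'a', 'c']
'c': index 3 in ['d', 'e', 'a', 'c'] -> ['c', 'd', 'e', 'a']
'e': index 2 in ['c', 'd', 'e', 'a'] -> ['e', 'c', 'd', 'a']


Output: [1, 1, 0, 3, 3, 3, 2]


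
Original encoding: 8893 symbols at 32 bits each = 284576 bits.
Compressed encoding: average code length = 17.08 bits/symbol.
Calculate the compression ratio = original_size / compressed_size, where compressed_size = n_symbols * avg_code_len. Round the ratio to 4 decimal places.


original_size = n_symbols * orig_bits = 8893 * 32 = 284576 bits
compressed_size = n_symbols * avg_code_len = 8893 * 17.08 = 151892.44 bits
ratio = original_size / compressed_size = 284576 / 151892.44 = 1.8735

Compression ratio = 1.8735


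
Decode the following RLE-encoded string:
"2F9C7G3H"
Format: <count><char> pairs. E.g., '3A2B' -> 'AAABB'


Expanding each <count><char> pair:
  2F -> 'FF'
  9C -> 'CCCCCCCCC'
  7G -> 'GGGGGGG'
  3H -> 'HHH'

Decoded = FFCCCCCCCCCGGGGGGGHHH


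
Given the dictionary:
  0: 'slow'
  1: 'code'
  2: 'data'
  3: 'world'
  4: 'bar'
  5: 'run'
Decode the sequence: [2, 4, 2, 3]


Look up each index in the dictionary:
  2 -> 'data'
  4 -> 'bar'
  2 -> 'data'
  3 -> 'world'

Decoded: "data bar data world"


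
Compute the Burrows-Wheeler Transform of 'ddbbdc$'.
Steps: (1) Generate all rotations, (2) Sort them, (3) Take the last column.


Rotations (sorted):
  0: $ddbbdc -> last char: c
  1: bbdc$dd -> last char: d
  2: bdc$ddb -> last char: b
  3: c$ddbbd -> last char: d
  4: dbbdc$d -> last char: d
  5: dc$ddbb -> last char: b
  6: ddbbdc$ -> last char: $


BWT = cdbddb$


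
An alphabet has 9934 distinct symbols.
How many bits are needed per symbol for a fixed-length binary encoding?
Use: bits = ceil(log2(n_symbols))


log2(9934) = 13.2782
Bracket: 2^13 = 8192 < 9934 <= 2^14 = 16384
So ceil(log2(9934)) = 14

bits = ceil(log2(9934)) = ceil(13.2782) = 14 bits


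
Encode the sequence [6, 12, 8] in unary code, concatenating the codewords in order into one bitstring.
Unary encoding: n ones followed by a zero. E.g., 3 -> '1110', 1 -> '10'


Encode each number as n ones followed by a terminating 0:
  6 -> 1111110 (7 bits)
  12 -> 1111111111110 (13 bits)
  8 -> 111111110 (9 bits)
Total length = 7 + 13 + 9 = 29 bits.

Unary([6, 12, 8]) = 11111101111111111110111111110 (29 bits)


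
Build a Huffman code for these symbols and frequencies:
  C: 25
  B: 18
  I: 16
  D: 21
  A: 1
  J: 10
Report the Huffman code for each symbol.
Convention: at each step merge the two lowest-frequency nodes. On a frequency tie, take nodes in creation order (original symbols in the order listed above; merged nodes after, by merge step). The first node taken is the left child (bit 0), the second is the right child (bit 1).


Huffman tree construction:
Step 1: Merge A(1) + J(10) = 11
Step 2: Merge (A+J)(11) + I(16) = 27
Step 3: Merge B(18) + D(21) = 39
Step 4: Merge C(25) + ((A+J)+I)(27) = 52
Step 5: Merge (B+D)(39) + (C+((A+J)+I))(52) = 91
Read each symbol's code off the tree from the root (left child = 0, right child = 1).

Codes:
  C: 10 (length 2)
  B: 00 (length 2)
  I: 111 (length 3)
  D: 01 (length 2)
  A: 1100 (length 4)
  J: 1101 (length 4)
Average code length: 220/91 = 2.4176 bits/symbol


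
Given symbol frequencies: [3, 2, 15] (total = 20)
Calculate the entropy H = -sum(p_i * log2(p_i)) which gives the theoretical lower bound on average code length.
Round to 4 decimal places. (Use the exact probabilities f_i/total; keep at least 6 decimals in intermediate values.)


Per-symbol terms -p_i * log2(p_i) with p_i = f_i/20:
  p = 3/20 = 0.150000: log2(p) = -2.736966, -p*log2(p) = 0.410545
  p = 2/20 = 0.100000: log2(p) = -3.321928, -p*log2(p) = 0.332193
  p = 15/20 = 0.750000: log2(p) = -0.415037, -p*log2(p) = 0.311278
H = 0.410545 + 0.332193 + 0.311278 = 1.054016

H = 1.054 bits/symbol


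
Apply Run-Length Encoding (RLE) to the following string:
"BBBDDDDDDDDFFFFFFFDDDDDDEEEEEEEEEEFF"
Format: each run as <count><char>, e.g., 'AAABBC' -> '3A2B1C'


Scanning runs left to right:
  i=0: run of 'B' x 3 -> '3B'
  i=3: run of 'D' x 8 -> '8D'
  i=11: run of 'F' x 7 -> '7F'
  i=18: run of 'D' x 6 -> '6D'
  i=24: run of 'E' x 10 -> '10E'
  i=34: run of 'F' x 2 -> '2F'

RLE = 3B8D7F6D10E2F


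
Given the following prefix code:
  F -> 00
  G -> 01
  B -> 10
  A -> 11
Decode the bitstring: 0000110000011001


Decoding step by step:
Bits 00 -> F
Bits 00 -> F
Bits 11 -> A
Bits 00 -> F
Bits 00 -> F
Bits 01 -> G
Bits 10 -> B
Bits 01 -> G


Decoded message: FFAFFGBG


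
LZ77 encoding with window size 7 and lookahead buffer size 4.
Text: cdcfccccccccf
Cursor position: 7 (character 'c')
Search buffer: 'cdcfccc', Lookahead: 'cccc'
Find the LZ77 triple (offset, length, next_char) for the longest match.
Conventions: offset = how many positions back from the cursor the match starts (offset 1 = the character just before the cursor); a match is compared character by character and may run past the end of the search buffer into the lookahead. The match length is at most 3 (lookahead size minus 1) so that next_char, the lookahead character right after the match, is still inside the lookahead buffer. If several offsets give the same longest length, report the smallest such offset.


Try each offset into the search buffer:
  offset=1 (pos 6, char 'c'): match length 3
  offset=2 (pos 5, char 'c'): match length 3
  offset=3 (pos 4, char 'c'): match length 3
  offset=4 (pos 3, char 'f'): match length 0
  offset=5 (pos 2, char 'c'): match length 1
  offset=6 (pos 1, char 'd'): match length 0
  offset=7 (pos 0, char 'c'): match length 1
Longest match has length 3, found at offsets 1, 2, 3; take the smallest, offset 1.
next_char = character at position 7 + 3 = 10 -> 'c'

Best match: offset=1, length=3 (matching 'ccc' starting at position 6)
LZ77 triple: (1, 3, 'c')


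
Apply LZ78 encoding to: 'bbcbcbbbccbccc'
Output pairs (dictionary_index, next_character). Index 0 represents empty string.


LZ78 encoding steps:
Dictionary: {0: ''}
Step 1: w='' (idx 0), next='b' -> output (0, 'b'), add 'b' as idx 1
Step 2: w='b' (idx 1), next='c' -> output (1, 'c'), add 'bc' as idx 2
Step 3: w='bc' (idx 2), next='b' -> output (2, 'b'), add 'bcb' as idx 3
Step 4: w='b' (idx 1), next='b' -> output (1, 'b'), add 'bb' as idx 4
Step 5: w='' (idx 0), next='c' -> output (0, 'c'), add 'c' as idx 5
Step 6: w='c' (idx 5), next='b' -> output (5, 'b'), add 'cb' as idx 6
Step 7: w='c' (idx 5), next='c' -> output (5, 'c'), add 'cc' as idx 7
Step 8: w='c' (idx 5), end of input -> output (5, '')


Encoded: [(0, 'b'), (1, 'c'), (2, 'b'), (1, 'b'), (0, 'c'), (5, 'b'), (5, 'c'), (5, '')]


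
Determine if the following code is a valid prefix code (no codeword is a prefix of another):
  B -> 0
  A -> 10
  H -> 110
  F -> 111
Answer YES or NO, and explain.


Checking each pair (does one codeword prefix another?):
  B='0' vs A='10': no prefix
  B='0' vs H='110': no prefix
  B='0' vs F='111': no prefix
  A='10' vs B='0': no prefix
  A='10' vs H='110': no prefix
  A='10' vs F='111': no prefix
  H='110' vs B='0': no prefix
  H='110' vs A='10': no prefix
  H='110' vs F='111': no prefix
  F='111' vs B='0': no prefix
  F='111' vs A='10': no prefix
  F='111' vs H='110': no prefix
No violation found over all pairs.

YES -- this is a valid prefix code. No codeword is a prefix of any other codeword.


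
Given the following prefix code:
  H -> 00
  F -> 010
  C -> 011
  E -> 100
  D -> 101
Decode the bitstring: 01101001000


Decoding step by step:
Bits 011 -> C
Bits 010 -> F
Bits 010 -> F
Bits 00 -> H


Decoded message: CFFH


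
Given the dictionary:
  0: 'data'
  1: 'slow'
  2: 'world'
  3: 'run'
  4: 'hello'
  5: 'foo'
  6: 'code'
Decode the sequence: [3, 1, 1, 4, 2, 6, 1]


Look up each index in the dictionary:
  3 -> 'run'
  1 -> 'slow'
  1 -> 'slow'
  4 -> 'hello'
  2 -> 'world'
  6 -> 'code'
  1 -> 'slow'

Decoded: "run slow slow hello world code slow"
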